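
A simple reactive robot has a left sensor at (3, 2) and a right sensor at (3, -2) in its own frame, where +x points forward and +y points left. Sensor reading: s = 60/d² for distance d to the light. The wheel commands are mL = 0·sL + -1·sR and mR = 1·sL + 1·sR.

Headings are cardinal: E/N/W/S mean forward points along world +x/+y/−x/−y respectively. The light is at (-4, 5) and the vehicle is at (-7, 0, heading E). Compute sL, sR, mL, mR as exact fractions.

left sensor world pos  = (-4, 2); dL² = 9
right sensor world pos = (-4, -2); dR² = 49
sL = 60/9 = 20/3
sR = 60/49 = 60/49
mL = 0·sL + -1·sR = -60/49
mR = 1·sL + 1·sR = 1160/147

20/3 60/49 -60/49 1160/147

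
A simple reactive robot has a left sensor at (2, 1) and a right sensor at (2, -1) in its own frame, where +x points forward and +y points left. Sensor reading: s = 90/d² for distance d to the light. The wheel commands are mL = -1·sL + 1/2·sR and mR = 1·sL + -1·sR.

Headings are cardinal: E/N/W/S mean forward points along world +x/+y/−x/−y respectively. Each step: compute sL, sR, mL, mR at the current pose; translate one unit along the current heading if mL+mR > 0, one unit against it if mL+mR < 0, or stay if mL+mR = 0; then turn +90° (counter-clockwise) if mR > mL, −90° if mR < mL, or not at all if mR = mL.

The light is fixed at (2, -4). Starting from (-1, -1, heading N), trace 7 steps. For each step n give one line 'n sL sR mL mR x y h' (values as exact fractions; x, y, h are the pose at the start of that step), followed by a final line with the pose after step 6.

n=0: pose=(-1,-1,N); sL=90/41, sR=90/29; mL=-765/1189, mR=-1080/1189; mL+mR=-45/29 → advance -1; mR−mL=-315/1189 → turn -1·90°
n=1: pose=(-1,-2,E); sL=9, sR=45; mL=27/2, mR=-36; mL+mR=-45/2 → advance -1; mR−mL=-99/2 → turn -1·90°
n=2: pose=(-2,-2,S); sL=10, sR=18/5; mL=-41/5, mR=32/5; mL+mR=-9/5 → advance -1; mR−mL=73/5 → turn +1·90°
n=3: pose=(-2,-1,E); sL=9/2, sR=45/4; mL=9/8, mR=-27/4; mL+mR=-45/8 → advance -1; mR−mL=-63/8 → turn -1·90°
n=4: pose=(-3,-1,S); sL=90/17, sR=90/37; mL=-2565/629, mR=1800/629; mL+mR=-45/37 → advance -1; mR−mL=4365/629 → turn +1·90°
n=5: pose=(-3,0,E); sL=45/17, sR=5; mL=-5/34, mR=-40/17; mL+mR=-5/2 → advance -1; mR−mL=-75/34 → turn -1·90°
n=6: pose=(-4,0,S); sL=90/29, sR=90/53; mL=-3465/1537, mR=2160/1537; mL+mR=-45/53 → advance -1; mR−mL=5625/1537 → turn +1·90°

0 90/41 90/29 -765/1189 -1080/1189 -1 -1 N
1 9 45 27/2 -36 -1 -2 E
2 10 18/5 -41/5 32/5 -2 -2 S
3 9/2 45/4 9/8 -27/4 -2 -1 E
4 90/17 90/37 -2565/629 1800/629 -3 -1 S
5 45/17 5 -5/34 -40/17 -3 0 E
6 90/29 90/53 -3465/1537 2160/1537 -4 0 S
final -4 1 E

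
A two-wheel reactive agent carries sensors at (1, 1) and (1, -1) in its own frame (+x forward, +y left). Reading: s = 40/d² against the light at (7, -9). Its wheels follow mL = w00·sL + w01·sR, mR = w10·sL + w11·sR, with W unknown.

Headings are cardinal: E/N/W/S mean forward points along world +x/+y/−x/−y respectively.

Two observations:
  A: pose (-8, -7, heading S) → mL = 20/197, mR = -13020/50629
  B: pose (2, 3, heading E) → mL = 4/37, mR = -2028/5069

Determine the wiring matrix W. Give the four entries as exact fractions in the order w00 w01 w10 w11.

1/2 0 -1/2 -1

obs A: pose=(-8,-7,S) → sL=40/197, sR=40/257, mL=20/197, mR=-13020/50629
obs B: pose=(2,3,E) → sL=8/37, sR=40/137, mL=4/37, mR=-2028/5069
sensor matrix S = [[40/197, 40/257], [8/37, 40/137]]; det S = 6577920/256638401
solve [mL_A; mL_B] = S·[w00; w01] and [mR_A; mR_B] = S·[w10; w11]:
  w00 = 1/2, w01 = 0, w10 = -1/2, w11 = -1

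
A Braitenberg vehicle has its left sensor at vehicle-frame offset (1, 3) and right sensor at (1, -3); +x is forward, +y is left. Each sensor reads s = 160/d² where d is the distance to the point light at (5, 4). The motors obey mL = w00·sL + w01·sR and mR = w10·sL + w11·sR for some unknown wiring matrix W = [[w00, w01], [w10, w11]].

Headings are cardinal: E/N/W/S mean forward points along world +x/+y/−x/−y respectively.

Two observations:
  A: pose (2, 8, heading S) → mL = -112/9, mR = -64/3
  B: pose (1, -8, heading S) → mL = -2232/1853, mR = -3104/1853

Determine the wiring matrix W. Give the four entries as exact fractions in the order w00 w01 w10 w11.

-1/2 -1 -1 -1

obs A: pose=(2,8,S) → sL=160/9, sR=32/9, mL=-112/9, mR=-64/3
obs B: pose=(1,-8,S) → sL=16/17, sR=80/109, mL=-2232/1853, mR=-3104/1853
sensor matrix S = [[160/9, 32/9], [16/17, 80/109]]; det S = 161792/16677
solve [mL_A; mL_B] = S·[w00; w01] and [mR_A; mR_B] = S·[w10; w11]:
  w00 = -1/2, w01 = -1, w10 = -1, w11 = -1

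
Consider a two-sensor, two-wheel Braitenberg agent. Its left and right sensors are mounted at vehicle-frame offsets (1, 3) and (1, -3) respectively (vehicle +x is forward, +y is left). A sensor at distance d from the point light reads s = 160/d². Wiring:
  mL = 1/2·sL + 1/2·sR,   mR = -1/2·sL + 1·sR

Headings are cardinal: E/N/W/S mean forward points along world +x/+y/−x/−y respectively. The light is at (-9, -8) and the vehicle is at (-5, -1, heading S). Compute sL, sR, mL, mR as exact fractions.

32/17 160/37 1952/629 2128/629

left sensor world pos  = (-2, -2); dL² = 85
right sensor world pos = (-8, -2); dR² = 37
sL = 160/85 = 32/17
sR = 160/37 = 160/37
mL = 1/2·sL + 1/2·sR = 1952/629
mR = -1/2·sL + 1·sR = 2128/629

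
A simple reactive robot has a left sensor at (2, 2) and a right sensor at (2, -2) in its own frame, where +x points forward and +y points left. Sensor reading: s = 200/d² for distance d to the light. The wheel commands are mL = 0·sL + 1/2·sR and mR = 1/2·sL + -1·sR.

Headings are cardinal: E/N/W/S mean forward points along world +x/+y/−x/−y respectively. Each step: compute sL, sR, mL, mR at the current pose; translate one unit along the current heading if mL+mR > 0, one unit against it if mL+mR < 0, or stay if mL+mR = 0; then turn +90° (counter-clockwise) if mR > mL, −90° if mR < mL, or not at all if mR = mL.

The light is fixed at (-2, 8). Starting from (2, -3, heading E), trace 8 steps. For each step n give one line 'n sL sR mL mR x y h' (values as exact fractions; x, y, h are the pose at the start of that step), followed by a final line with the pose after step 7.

0 200/117 40/41 20/41 -580/4797 2 -3 E
1 100/109 100/89 50/89 -6450/9701 3 -3 S
2 200/153 200/73 100/73 -23300/11169 3 -2 W
3 5/2 25/16 25/32 -5/16 4 -2 N
4 200/113 40/37 20/37 -820/4181 4 -1 E
5 100/101 100/73 50/73 -6450/7373 5 -1 S
6 8/5 200/61 100/61 -756/305 5 0 W
7 25/9 25/17 25/34 -25/306 6 0 N
final 6 1 E

n=0: pose=(2,-3,E); sL=200/117, sR=40/41; mL=20/41, mR=-580/4797; mL+mR=1760/4797 → advance +1; mR−mL=-2920/4797 → turn -1·90°
n=1: pose=(3,-3,S); sL=100/109, sR=100/89; mL=50/89, mR=-6450/9701; mL+mR=-1000/9701 → advance -1; mR−mL=-11900/9701 → turn -1·90°
n=2: pose=(3,-2,W); sL=200/153, sR=200/73; mL=100/73, mR=-23300/11169; mL+mR=-8000/11169 → advance -1; mR−mL=-38600/11169 → turn -1·90°
n=3: pose=(4,-2,N); sL=5/2, sR=25/16; mL=25/32, mR=-5/16; mL+mR=15/32 → advance +1; mR−mL=-35/32 → turn -1·90°
n=4: pose=(4,-1,E); sL=200/113, sR=40/37; mL=20/37, mR=-820/4181; mL+mR=1440/4181 → advance +1; mR−mL=-3080/4181 → turn -1·90°
n=5: pose=(5,-1,S); sL=100/101, sR=100/73; mL=50/73, mR=-6450/7373; mL+mR=-1400/7373 → advance -1; mR−mL=-11500/7373 → turn -1·90°
n=6: pose=(5,0,W); sL=8/5, sR=200/61; mL=100/61, mR=-756/305; mL+mR=-256/305 → advance -1; mR−mL=-1256/305 → turn -1·90°
n=7: pose=(6,0,N); sL=25/9, sR=25/17; mL=25/34, mR=-25/306; mL+mR=100/153 → advance +1; mR−mL=-125/153 → turn -1·90°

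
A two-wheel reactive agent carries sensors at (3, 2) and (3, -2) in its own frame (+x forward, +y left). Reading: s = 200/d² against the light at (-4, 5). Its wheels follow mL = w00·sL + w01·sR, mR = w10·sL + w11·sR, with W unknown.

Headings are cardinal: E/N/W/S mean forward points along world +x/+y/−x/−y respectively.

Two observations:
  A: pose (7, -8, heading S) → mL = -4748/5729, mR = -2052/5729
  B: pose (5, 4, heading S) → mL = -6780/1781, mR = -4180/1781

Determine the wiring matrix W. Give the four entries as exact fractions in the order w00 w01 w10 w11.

-1/2 -1 1/2 -1

obs A: pose=(7,-8,S) → sL=8/17, sR=200/337, mL=-4748/5729, mR=-2052/5729
obs B: pose=(5,4,S) → sL=200/137, sR=40/13, mL=-6780/1781, mR=-4180/1781
sensor matrix S = [[8/17, 200/337], [200/137, 40/13]]; det S = 5934080/10203349
solve [mL_A; mL_B] = S·[w00; w01] and [mR_A; mR_B] = S·[w10; w11]:
  w00 = -1/2, w01 = -1, w10 = 1/2, w11 = -1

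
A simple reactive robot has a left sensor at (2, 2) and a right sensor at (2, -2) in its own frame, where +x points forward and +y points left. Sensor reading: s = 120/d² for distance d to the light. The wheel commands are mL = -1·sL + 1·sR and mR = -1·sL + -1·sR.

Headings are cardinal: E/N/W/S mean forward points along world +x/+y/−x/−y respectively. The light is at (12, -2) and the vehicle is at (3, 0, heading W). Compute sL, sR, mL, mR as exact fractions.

120/121 120/137 -1920/16577 -30960/16577

left sensor world pos  = (1, -2); dL² = 121
right sensor world pos = (1, 2); dR² = 137
sL = 120/121 = 120/121
sR = 120/137 = 120/137
mL = -1·sL + 1·sR = -1920/16577
mR = -1·sL + -1·sR = -30960/16577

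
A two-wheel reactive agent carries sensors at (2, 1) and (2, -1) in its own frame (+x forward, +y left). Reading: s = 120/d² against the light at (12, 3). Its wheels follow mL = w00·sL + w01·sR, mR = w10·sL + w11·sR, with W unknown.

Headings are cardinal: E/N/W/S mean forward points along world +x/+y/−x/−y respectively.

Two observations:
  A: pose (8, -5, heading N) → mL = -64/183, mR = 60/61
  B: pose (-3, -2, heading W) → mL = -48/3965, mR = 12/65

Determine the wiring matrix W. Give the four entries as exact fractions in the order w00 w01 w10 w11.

1/2 -1/2 1/2 0

obs A: pose=(8,-5,N) → sL=120/61, sR=8/3, mL=-64/183, mR=60/61
obs B: pose=(-3,-2,W) → sL=24/65, sR=24/61, mL=-48/3965, mR=12/65
sensor matrix S = [[120/61, 8/3], [24/65, 24/61]]; det S = -50944/241865
solve [mL_A; mL_B] = S·[w00; w01] and [mR_A; mR_B] = S·[w10; w11]:
  w00 = 1/2, w01 = -1/2, w10 = 1/2, w11 = 0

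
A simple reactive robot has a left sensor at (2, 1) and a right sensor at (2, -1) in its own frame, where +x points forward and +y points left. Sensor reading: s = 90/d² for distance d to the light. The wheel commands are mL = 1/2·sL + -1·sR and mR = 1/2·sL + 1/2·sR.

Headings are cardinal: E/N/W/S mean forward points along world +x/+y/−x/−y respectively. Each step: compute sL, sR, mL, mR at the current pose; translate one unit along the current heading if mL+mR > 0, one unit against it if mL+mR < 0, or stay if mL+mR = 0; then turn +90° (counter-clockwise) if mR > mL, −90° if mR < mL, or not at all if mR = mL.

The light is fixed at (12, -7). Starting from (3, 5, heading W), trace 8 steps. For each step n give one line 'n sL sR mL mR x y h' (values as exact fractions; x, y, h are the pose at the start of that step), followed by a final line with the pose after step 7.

0 45/121 9/29 -873/7018 1197/3509 3 5 W
1 90/181 90/221 -6345/40001 18090/40001 2 5 S
2 45/104 45/82 -2835/8528 4185/8528 2 4 E
3 90/269 90/233 -13725/62677 22590/62677 3 4 N
4 45/121 9/29 -873/7018 1197/3509 3 5 W
5 90/181 90/221 -6345/40001 18090/40001 2 5 S
6 45/104 45/82 -2835/8528 4185/8528 2 4 E
7 90/269 90/233 -13725/62677 22590/62677 3 4 N
final 3 5 W

n=0: pose=(3,5,W); sL=45/121, sR=9/29; mL=-873/7018, mR=1197/3509; mL+mR=1521/7018 → advance +1; mR−mL=27/58 → turn +1·90°
n=1: pose=(2,5,S); sL=90/181, sR=90/221; mL=-6345/40001, mR=18090/40001; mL+mR=11745/40001 → advance +1; mR−mL=135/221 → turn +1·90°
n=2: pose=(2,4,E); sL=45/104, sR=45/82; mL=-2835/8528, mR=4185/8528; mL+mR=675/4264 → advance +1; mR−mL=135/164 → turn +1·90°
n=3: pose=(3,4,N); sL=90/269, sR=90/233; mL=-13725/62677, mR=22590/62677; mL+mR=8865/62677 → advance +1; mR−mL=135/233 → turn +1·90°
n=4: pose=(3,5,W); sL=45/121, sR=9/29; mL=-873/7018, mR=1197/3509; mL+mR=1521/7018 → advance +1; mR−mL=27/58 → turn +1·90°
n=5: pose=(2,5,S); sL=90/181, sR=90/221; mL=-6345/40001, mR=18090/40001; mL+mR=11745/40001 → advance +1; mR−mL=135/221 → turn +1·90°
n=6: pose=(2,4,E); sL=45/104, sR=45/82; mL=-2835/8528, mR=4185/8528; mL+mR=675/4264 → advance +1; mR−mL=135/164 → turn +1·90°
n=7: pose=(3,4,N); sL=90/269, sR=90/233; mL=-13725/62677, mR=22590/62677; mL+mR=8865/62677 → advance +1; mR−mL=135/233 → turn +1·90°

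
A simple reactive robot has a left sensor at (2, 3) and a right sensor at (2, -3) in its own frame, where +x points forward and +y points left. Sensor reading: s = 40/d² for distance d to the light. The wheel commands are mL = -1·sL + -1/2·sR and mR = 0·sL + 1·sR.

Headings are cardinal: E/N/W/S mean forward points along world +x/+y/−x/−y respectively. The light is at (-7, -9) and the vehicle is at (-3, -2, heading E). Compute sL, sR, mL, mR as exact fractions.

5/17 10/13 -150/221 10/13

left sensor world pos  = (-1, 1); dL² = 136
right sensor world pos = (-1, -5); dR² = 52
sL = 40/136 = 5/17
sR = 40/52 = 10/13
mL = -1·sL + -1/2·sR = -150/221
mR = 0·sL + 1·sR = 10/13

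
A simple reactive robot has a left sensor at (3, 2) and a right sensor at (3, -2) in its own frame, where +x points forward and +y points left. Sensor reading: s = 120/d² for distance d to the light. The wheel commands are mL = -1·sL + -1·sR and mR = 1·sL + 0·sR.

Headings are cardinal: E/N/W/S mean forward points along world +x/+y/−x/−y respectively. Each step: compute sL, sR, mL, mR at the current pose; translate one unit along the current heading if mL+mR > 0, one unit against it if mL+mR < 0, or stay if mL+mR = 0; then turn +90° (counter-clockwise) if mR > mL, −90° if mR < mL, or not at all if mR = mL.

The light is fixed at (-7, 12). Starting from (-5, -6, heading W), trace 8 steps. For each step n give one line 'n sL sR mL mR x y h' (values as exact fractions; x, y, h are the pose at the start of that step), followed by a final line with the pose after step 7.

0 120/401 120/257 -78960/103057 120/401 -5 -6 W
1 60/233 60/221 -27240/51493 60/233 -4 -6 S
2 40/87 120/397 -26320/34539 40/87 -4 -5 E
3 30/49 30/53 -3060/2597 30/49 -5 -5 N
4 120/401 120/257 -78960/103057 120/401 -5 -6 W
5 60/233 60/221 -27240/51493 60/233 -4 -6 S
6 40/87 120/397 -26320/34539 40/87 -4 -5 E
7 30/49 30/53 -3060/2597 30/49 -5 -5 N
final -5 -6 W

n=0: pose=(-5,-6,W); sL=120/401, sR=120/257; mL=-78960/103057, mR=120/401; mL+mR=-120/257 → advance -1; mR−mL=109800/103057 → turn +1·90°
n=1: pose=(-4,-6,S); sL=60/233, sR=60/221; mL=-27240/51493, mR=60/233; mL+mR=-60/221 → advance -1; mR−mL=40500/51493 → turn +1·90°
n=2: pose=(-4,-5,E); sL=40/87, sR=120/397; mL=-26320/34539, mR=40/87; mL+mR=-120/397 → advance -1; mR−mL=42200/34539 → turn +1·90°
n=3: pose=(-5,-5,N); sL=30/49, sR=30/53; mL=-3060/2597, mR=30/49; mL+mR=-30/53 → advance -1; mR−mL=4650/2597 → turn +1·90°
n=4: pose=(-5,-6,W); sL=120/401, sR=120/257; mL=-78960/103057, mR=120/401; mL+mR=-120/257 → advance -1; mR−mL=109800/103057 → turn +1·90°
n=5: pose=(-4,-6,S); sL=60/233, sR=60/221; mL=-27240/51493, mR=60/233; mL+mR=-60/221 → advance -1; mR−mL=40500/51493 → turn +1·90°
n=6: pose=(-4,-5,E); sL=40/87, sR=120/397; mL=-26320/34539, mR=40/87; mL+mR=-120/397 → advance -1; mR−mL=42200/34539 → turn +1·90°
n=7: pose=(-5,-5,N); sL=30/49, sR=30/53; mL=-3060/2597, mR=30/49; mL+mR=-30/53 → advance -1; mR−mL=4650/2597 → turn +1·90°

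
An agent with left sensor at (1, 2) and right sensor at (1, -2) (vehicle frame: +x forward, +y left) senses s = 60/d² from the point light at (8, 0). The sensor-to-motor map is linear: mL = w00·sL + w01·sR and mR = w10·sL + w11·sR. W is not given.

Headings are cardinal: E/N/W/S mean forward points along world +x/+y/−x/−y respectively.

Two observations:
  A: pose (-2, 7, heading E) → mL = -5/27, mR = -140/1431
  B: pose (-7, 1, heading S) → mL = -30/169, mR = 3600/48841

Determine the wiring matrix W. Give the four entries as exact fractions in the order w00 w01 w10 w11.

-1/2 0 1/2 -1/2

obs A: pose=(-2,7,E) → sL=10/27, sR=30/53, mL=-5/27, mR=-140/1431
obs B: pose=(-7,1,S) → sL=60/169, sR=60/289, mL=-30/169, mR=3600/48841
sensor matrix S = [[10/27, 30/53], [60/169, 60/289]]; det S = -2890400/23297157
solve [mL_A; mL_B] = S·[w00; w01] and [mR_A; mR_B] = S·[w10; w11]:
  w00 = -1/2, w01 = 0, w10 = 1/2, w11 = -1/2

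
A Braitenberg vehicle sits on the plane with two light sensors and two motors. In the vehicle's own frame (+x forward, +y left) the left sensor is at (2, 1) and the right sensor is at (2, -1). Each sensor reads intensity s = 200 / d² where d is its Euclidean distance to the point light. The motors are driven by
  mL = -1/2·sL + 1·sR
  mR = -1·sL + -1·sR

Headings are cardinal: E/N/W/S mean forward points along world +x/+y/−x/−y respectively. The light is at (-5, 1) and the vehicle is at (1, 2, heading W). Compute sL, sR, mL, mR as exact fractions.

left sensor world pos  = (-1, 1); dL² = 16
right sensor world pos = (-1, 3); dR² = 20
sL = 200/16 = 25/2
sR = 200/20 = 10
mL = -1/2·sL + 1·sR = 15/4
mR = -1·sL + -1·sR = -45/2

25/2 10 15/4 -45/2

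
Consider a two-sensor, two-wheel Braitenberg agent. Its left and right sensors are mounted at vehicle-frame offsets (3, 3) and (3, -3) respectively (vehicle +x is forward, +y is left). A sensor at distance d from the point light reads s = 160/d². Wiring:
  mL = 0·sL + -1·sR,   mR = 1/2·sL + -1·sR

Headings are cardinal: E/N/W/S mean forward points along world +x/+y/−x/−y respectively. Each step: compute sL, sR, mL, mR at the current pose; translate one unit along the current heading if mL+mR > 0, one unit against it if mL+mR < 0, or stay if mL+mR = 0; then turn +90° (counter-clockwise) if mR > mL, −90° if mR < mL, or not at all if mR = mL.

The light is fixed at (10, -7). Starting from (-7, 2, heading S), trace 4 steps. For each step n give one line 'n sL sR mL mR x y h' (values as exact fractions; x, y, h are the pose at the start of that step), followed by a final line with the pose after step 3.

0 20/29 40/109 -40/109 -70/3161 -7 2 S
1 32/73 32/49 -32/49 -1552/3577 -7 3 E
2 16/61 80/197 -80/197 -3304/12017 -8 3 N
3 160/477 32/117 -32/117 -656/6201 -8 2 W
final -7 2 S

n=0: pose=(-7,2,S); sL=20/29, sR=40/109; mL=-40/109, mR=-70/3161; mL+mR=-1230/3161 → advance -1; mR−mL=10/29 → turn +1·90°
n=1: pose=(-7,3,E); sL=32/73, sR=32/49; mL=-32/49, mR=-1552/3577; mL+mR=-3888/3577 → advance -1; mR−mL=16/73 → turn +1·90°
n=2: pose=(-8,3,N); sL=16/61, sR=80/197; mL=-80/197, mR=-3304/12017; mL+mR=-8184/12017 → advance -1; mR−mL=8/61 → turn +1·90°
n=3: pose=(-8,2,W); sL=160/477, sR=32/117; mL=-32/117, mR=-656/6201; mL+mR=-784/2067 → advance -1; mR−mL=80/477 → turn +1·90°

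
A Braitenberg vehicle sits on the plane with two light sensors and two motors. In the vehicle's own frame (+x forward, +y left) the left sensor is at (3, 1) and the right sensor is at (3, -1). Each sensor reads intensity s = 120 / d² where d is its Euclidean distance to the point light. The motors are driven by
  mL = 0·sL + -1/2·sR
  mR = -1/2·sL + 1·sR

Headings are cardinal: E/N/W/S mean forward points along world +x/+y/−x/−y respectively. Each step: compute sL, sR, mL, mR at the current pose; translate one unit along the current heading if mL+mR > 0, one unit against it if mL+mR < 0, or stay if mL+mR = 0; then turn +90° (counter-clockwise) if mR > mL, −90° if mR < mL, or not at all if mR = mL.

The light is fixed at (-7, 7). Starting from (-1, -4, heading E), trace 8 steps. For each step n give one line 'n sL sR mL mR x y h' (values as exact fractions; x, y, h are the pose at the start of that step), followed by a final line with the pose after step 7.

0 120/181 8/15 -4/15 548/2715 -1 -4 E
1 3/2 6/5 -3/5 9/20 -2 -4 N
2 120/173 24/25 -12/25 2652/4325 -2 -5 W
3 12/25 20/39 -10/39 266/975 -3 -5 S
4 120/193 24/49 -12/49 1692/9457 -3 -6 E
5 15/13 30/29 -15/29 345/754 -4 -6 N
6 8/15 120/169 -60/169 1124/2535 -4 -7 W
7 60/149 12/29 -6/29 918/4321 -5 -7 S
final -5 -8 E

n=0: pose=(-1,-4,E); sL=120/181, sR=8/15; mL=-4/15, mR=548/2715; mL+mR=-176/2715 → advance -1; mR−mL=424/905 → turn +1·90°
n=1: pose=(-2,-4,N); sL=3/2, sR=6/5; mL=-3/5, mR=9/20; mL+mR=-3/20 → advance -1; mR−mL=21/20 → turn +1·90°
n=2: pose=(-2,-5,W); sL=120/173, sR=24/25; mL=-12/25, mR=2652/4325; mL+mR=576/4325 → advance +1; mR−mL=4728/4325 → turn +1·90°
n=3: pose=(-3,-5,S); sL=12/25, sR=20/39; mL=-10/39, mR=266/975; mL+mR=16/975 → advance +1; mR−mL=172/325 → turn +1·90°
n=4: pose=(-3,-6,E); sL=120/193, sR=24/49; mL=-12/49, mR=1692/9457; mL+mR=-624/9457 → advance -1; mR−mL=4008/9457 → turn +1·90°
n=5: pose=(-4,-6,N); sL=15/13, sR=30/29; mL=-15/29, mR=345/754; mL+mR=-45/754 → advance -1; mR−mL=735/754 → turn +1·90°
n=6: pose=(-4,-7,W); sL=8/15, sR=120/169; mL=-60/169, mR=1124/2535; mL+mR=224/2535 → advance +1; mR−mL=2024/2535 → turn +1·90°
n=7: pose=(-5,-7,S); sL=60/149, sR=12/29; mL=-6/29, mR=918/4321; mL+mR=24/4321 → advance +1; mR−mL=1812/4321 → turn +1·90°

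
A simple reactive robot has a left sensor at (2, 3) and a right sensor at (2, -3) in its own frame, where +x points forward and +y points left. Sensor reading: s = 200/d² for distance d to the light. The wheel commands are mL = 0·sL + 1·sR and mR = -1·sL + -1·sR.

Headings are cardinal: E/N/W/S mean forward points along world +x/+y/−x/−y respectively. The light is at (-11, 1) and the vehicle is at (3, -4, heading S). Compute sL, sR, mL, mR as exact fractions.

left sensor world pos  = (6, -6); dL² = 338
right sensor world pos = (0, -6); dR² = 170
sL = 200/338 = 100/169
sR = 200/170 = 20/17
mL = 0·sL + 1·sR = 20/17
mR = -1·sL + -1·sR = -5080/2873

100/169 20/17 20/17 -5080/2873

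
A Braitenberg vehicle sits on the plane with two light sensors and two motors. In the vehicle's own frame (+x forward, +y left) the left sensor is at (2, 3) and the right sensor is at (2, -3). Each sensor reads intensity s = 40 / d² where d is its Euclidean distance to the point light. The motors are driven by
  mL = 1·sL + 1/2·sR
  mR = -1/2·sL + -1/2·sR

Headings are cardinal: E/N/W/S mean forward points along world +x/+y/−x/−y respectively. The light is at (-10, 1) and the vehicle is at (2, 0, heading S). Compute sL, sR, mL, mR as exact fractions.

left sensor world pos  = (5, -2); dL² = 234
right sensor world pos = (-1, -2); dR² = 90
sL = 40/234 = 20/117
sR = 40/90 = 4/9
mL = 1·sL + 1/2·sR = 46/117
mR = -1/2·sL + -1/2·sR = -4/13

20/117 4/9 46/117 -4/13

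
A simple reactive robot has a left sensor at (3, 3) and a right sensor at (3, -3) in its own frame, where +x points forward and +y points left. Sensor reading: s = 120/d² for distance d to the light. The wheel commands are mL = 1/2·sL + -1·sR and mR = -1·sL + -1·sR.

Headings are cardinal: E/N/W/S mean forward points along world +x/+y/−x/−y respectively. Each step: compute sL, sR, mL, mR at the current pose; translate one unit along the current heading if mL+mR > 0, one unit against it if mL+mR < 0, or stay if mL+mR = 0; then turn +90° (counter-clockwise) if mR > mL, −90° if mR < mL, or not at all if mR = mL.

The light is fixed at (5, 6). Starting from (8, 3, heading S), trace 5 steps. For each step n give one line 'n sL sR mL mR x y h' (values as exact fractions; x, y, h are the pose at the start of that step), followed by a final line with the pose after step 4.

0 5/3 10/3 -5/2 -5 8 3 S
1 24/5 120 -588/5 -624/5 8 4 W
2 60 12/5 138/5 -312/5 9 4 N
3 120/49 24/17 -156/833 -3216/833 9 3 E
4 5/3 10/3 -5/2 -5 8 3 S
final 8 4 W

n=0: pose=(8,3,S); sL=5/3, sR=10/3; mL=-5/2, mR=-5; mL+mR=-15/2 → advance -1; mR−mL=-5/2 → turn -1·90°
n=1: pose=(8,4,W); sL=24/5, sR=120; mL=-588/5, mR=-624/5; mL+mR=-1212/5 → advance -1; mR−mL=-36/5 → turn -1·90°
n=2: pose=(9,4,N); sL=60, sR=12/5; mL=138/5, mR=-312/5; mL+mR=-174/5 → advance -1; mR−mL=-90 → turn -1·90°
n=3: pose=(9,3,E); sL=120/49, sR=24/17; mL=-156/833, mR=-3216/833; mL+mR=-3372/833 → advance -1; mR−mL=-180/49 → turn -1·90°
n=4: pose=(8,3,S); sL=5/3, sR=10/3; mL=-5/2, mR=-5; mL+mR=-15/2 → advance -1; mR−mL=-5/2 → turn -1·90°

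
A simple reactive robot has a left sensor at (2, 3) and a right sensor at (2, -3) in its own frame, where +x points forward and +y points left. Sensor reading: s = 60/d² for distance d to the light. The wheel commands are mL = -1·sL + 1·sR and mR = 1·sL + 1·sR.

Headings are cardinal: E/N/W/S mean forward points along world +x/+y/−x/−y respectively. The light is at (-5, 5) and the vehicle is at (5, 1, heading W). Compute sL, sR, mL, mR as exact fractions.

60/113 12/13 576/1469 2136/1469

left sensor world pos  = (3, -2); dL² = 113
right sensor world pos = (3, 4); dR² = 65
sL = 60/113 = 60/113
sR = 60/65 = 12/13
mL = -1·sL + 1·sR = 576/1469
mR = 1·sL + 1·sR = 2136/1469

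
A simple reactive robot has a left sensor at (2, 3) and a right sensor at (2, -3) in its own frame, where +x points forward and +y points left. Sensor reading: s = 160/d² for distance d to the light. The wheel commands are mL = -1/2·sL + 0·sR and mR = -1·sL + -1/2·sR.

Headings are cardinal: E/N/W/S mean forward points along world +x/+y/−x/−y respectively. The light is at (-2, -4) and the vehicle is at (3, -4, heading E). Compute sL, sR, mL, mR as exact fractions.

left sensor world pos  = (5, -1); dL² = 58
right sensor world pos = (5, -7); dR² = 58
sL = 160/58 = 80/29
sR = 160/58 = 80/29
mL = -1/2·sL + 0·sR = -40/29
mR = -1·sL + -1/2·sR = -120/29

80/29 80/29 -40/29 -120/29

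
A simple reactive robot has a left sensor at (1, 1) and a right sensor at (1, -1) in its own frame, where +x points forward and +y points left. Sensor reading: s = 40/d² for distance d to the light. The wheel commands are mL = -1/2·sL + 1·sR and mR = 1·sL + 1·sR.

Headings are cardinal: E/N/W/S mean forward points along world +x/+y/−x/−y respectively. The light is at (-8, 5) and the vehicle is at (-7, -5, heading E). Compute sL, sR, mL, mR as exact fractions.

8/17 8/25 36/425 336/425

left sensor world pos  = (-6, -4); dL² = 85
right sensor world pos = (-6, -6); dR² = 125
sL = 40/85 = 8/17
sR = 40/125 = 8/25
mL = -1/2·sL + 1·sR = 36/425
mR = 1·sL + 1·sR = 336/425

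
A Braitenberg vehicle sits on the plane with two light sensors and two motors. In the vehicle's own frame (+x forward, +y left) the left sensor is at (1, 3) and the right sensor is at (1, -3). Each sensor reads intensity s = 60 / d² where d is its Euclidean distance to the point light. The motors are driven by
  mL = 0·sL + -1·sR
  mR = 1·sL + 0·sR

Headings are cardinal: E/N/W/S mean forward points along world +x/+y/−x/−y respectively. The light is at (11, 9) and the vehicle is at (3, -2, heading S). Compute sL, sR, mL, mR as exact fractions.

left sensor world pos  = (6, -3); dL² = 169
right sensor world pos = (0, -3); dR² = 265
sL = 60/169 = 60/169
sR = 60/265 = 12/53
mL = 0·sL + -1·sR = -12/53
mR = 1·sL + 0·sR = 60/169

60/169 12/53 -12/53 60/169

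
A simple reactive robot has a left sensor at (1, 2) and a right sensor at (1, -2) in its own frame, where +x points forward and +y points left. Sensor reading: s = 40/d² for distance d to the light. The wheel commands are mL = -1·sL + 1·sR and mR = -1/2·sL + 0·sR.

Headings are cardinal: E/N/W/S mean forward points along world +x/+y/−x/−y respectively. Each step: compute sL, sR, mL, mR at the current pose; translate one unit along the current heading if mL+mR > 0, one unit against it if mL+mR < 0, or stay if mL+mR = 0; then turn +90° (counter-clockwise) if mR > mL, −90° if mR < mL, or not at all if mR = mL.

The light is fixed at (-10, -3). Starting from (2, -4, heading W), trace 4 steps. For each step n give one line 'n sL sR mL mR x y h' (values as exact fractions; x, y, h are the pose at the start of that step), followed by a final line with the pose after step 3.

0 4/13 20/61 16/793 -2/13 2 -4 W
1 40/121 8/45 -832/5445 -20/121 3 -4 N
2 10/49 10/53 -40/2597 -5/49 3 -5 E
3 8/41 40/109 768/4469 -4/41 2 -5 S
final 2 -6 W

n=0: pose=(2,-4,W); sL=4/13, sR=20/61; mL=16/793, mR=-2/13; mL+mR=-106/793 → advance -1; mR−mL=-138/793 → turn -1·90°
n=1: pose=(3,-4,N); sL=40/121, sR=8/45; mL=-832/5445, mR=-20/121; mL+mR=-1732/5445 → advance -1; mR−mL=-68/5445 → turn -1·90°
n=2: pose=(3,-5,E); sL=10/49, sR=10/53; mL=-40/2597, mR=-5/49; mL+mR=-305/2597 → advance -1; mR−mL=-225/2597 → turn -1·90°
n=3: pose=(2,-5,S); sL=8/41, sR=40/109; mL=768/4469, mR=-4/41; mL+mR=332/4469 → advance +1; mR−mL=-1204/4469 → turn -1·90°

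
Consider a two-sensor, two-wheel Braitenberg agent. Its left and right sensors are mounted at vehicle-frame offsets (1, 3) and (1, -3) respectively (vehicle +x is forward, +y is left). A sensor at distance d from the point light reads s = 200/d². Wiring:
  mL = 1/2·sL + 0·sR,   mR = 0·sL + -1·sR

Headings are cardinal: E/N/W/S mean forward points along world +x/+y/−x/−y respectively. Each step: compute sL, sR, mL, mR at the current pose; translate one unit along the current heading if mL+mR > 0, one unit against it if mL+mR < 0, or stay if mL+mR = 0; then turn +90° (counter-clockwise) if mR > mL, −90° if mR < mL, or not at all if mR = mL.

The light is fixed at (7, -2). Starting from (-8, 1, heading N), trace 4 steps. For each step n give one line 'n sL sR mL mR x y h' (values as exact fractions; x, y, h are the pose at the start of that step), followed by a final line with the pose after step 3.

n=0: pose=(-8,1,N); sL=10/17, sR=5/4; mL=5/17, mR=-5/4; mL+mR=-65/68 → advance -1; mR−mL=-105/68 → turn -1·90°
n=1: pose=(-8,0,E); sL=200/221, sR=200/197; mL=100/221, mR=-200/197; mL+mR=-24500/43537 → advance -1; mR−mL=-63900/43537 → turn -1·90°
n=2: pose=(-9,0,S); sL=20/17, sR=100/181; mL=10/17, mR=-100/181; mL+mR=110/3077 → advance +1; mR−mL=-3510/3077 → turn -1·90°
n=3: pose=(-9,-1,W); sL=200/293, sR=40/61; mL=100/293, mR=-40/61; mL+mR=-5620/17873 → advance -1; mR−mL=-17820/17873 → turn -1·90°

0 10/17 5/4 5/17 -5/4 -8 1 N
1 200/221 200/197 100/221 -200/197 -8 0 E
2 20/17 100/181 10/17 -100/181 -9 0 S
3 200/293 40/61 100/293 -40/61 -9 -1 W
final -8 -1 N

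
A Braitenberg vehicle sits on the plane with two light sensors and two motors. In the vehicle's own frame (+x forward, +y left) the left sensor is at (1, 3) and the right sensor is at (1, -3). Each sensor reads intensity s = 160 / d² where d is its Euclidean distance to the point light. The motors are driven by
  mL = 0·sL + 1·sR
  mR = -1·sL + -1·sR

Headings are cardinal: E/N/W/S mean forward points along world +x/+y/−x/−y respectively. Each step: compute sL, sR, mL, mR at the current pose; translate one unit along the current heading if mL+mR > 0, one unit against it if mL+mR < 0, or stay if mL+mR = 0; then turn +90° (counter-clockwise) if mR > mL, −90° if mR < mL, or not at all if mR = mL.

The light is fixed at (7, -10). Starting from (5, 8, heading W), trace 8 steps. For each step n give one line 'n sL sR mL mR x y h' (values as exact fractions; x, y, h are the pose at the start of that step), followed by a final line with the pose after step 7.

0 80/117 16/45 16/45 -608/585 5 8 W
1 160/377 32/73 32/73 -23744/27521 6 8 N
2 2/5 40/49 40/49 -298/245 6 7 E
3 160/257 160/281 160/281 -86080/72217 5 7 S
4 80/117 16/45 16/45 -608/585 5 8 W
5 160/377 32/73 32/73 -23744/27521 6 8 N
6 2/5 40/49 40/49 -298/245 6 7 E
7 160/257 160/281 160/281 -86080/72217 5 7 S
final 5 8 W

n=0: pose=(5,8,W); sL=80/117, sR=16/45; mL=16/45, mR=-608/585; mL+mR=-80/117 → advance -1; mR−mL=-272/195 → turn -1·90°
n=1: pose=(6,8,N); sL=160/377, sR=32/73; mL=32/73, mR=-23744/27521; mL+mR=-160/377 → advance -1; mR−mL=-35808/27521 → turn -1·90°
n=2: pose=(6,7,E); sL=2/5, sR=40/49; mL=40/49, mR=-298/245; mL+mR=-2/5 → advance -1; mR−mL=-498/245 → turn -1·90°
n=3: pose=(5,7,S); sL=160/257, sR=160/281; mL=160/281, mR=-86080/72217; mL+mR=-160/257 → advance -1; mR−mL=-127200/72217 → turn -1·90°
n=4: pose=(5,8,W); sL=80/117, sR=16/45; mL=16/45, mR=-608/585; mL+mR=-80/117 → advance -1; mR−mL=-272/195 → turn -1·90°
n=5: pose=(6,8,N); sL=160/377, sR=32/73; mL=32/73, mR=-23744/27521; mL+mR=-160/377 → advance -1; mR−mL=-35808/27521 → turn -1·90°
n=6: pose=(6,7,E); sL=2/5, sR=40/49; mL=40/49, mR=-298/245; mL+mR=-2/5 → advance -1; mR−mL=-498/245 → turn -1·90°
n=7: pose=(5,7,S); sL=160/257, sR=160/281; mL=160/281, mR=-86080/72217; mL+mR=-160/257 → advance -1; mR−mL=-127200/72217 → turn -1·90°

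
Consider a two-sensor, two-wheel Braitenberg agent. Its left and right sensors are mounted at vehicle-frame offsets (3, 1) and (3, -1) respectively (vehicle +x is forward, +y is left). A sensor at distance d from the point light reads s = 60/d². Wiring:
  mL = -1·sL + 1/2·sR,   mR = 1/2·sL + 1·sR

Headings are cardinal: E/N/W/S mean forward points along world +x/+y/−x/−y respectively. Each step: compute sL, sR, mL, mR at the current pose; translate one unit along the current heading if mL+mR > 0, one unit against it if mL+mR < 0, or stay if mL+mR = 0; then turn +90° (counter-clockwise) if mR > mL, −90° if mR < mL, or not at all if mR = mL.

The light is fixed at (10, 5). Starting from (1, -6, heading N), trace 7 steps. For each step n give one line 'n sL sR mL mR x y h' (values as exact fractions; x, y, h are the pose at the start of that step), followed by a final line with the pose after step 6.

n=0: pose=(1,-6,N); sL=15/41, sR=15/32; mL=-345/2624, mR=855/1312; mL+mR=1365/2624 → advance +1; mR−mL=2055/2624 → turn +1·90°
n=1: pose=(1,-5,W); sL=12/53, sR=4/15; mL=-74/795, mR=302/795; mL+mR=76/265 → advance +1; mR−mL=376/795 → turn +1·90°
n=2: pose=(0,-5,S); sL=6/25, sR=6/29; mL=-99/725, mR=237/725; mL+mR=138/725 → advance +1; mR−mL=336/725 → turn +1·90°
n=3: pose=(0,-6,E); sL=60/149, sR=60/193; mL=-7110/28757, mR=14730/28757; mL+mR=7620/28757 → advance +1; mR−mL=21840/28757 → turn +1·90°
n=4: pose=(1,-6,N); sL=15/41, sR=15/32; mL=-345/2624, mR=855/1312; mL+mR=1365/2624 → advance +1; mR−mL=2055/2624 → turn +1·90°
n=5: pose=(1,-5,W); sL=12/53, sR=4/15; mL=-74/795, mR=302/795; mL+mR=76/265 → advance +1; mR−mL=376/795 → turn +1·90°
n=6: pose=(0,-5,S); sL=6/25, sR=6/29; mL=-99/725, mR=237/725; mL+mR=138/725 → advance +1; mR−mL=336/725 → turn +1·90°

0 15/41 15/32 -345/2624 855/1312 1 -6 N
1 12/53 4/15 -74/795 302/795 1 -5 W
2 6/25 6/29 -99/725 237/725 0 -5 S
3 60/149 60/193 -7110/28757 14730/28757 0 -6 E
4 15/41 15/32 -345/2624 855/1312 1 -6 N
5 12/53 4/15 -74/795 302/795 1 -5 W
6 6/25 6/29 -99/725 237/725 0 -5 S
final 0 -6 E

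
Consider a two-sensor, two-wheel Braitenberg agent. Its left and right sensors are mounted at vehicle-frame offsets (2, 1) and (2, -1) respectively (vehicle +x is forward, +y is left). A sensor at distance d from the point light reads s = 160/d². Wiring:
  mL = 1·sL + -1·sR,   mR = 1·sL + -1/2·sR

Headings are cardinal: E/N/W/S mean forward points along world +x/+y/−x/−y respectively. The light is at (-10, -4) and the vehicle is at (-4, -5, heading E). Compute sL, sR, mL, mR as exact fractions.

left sensor world pos  = (-2, -4); dL² = 64
right sensor world pos = (-2, -6); dR² = 68
sL = 160/64 = 5/2
sR = 160/68 = 40/17
mL = 1·sL + -1·sR = 5/34
mR = 1·sL + -1/2·sR = 45/34

5/2 40/17 5/34 45/34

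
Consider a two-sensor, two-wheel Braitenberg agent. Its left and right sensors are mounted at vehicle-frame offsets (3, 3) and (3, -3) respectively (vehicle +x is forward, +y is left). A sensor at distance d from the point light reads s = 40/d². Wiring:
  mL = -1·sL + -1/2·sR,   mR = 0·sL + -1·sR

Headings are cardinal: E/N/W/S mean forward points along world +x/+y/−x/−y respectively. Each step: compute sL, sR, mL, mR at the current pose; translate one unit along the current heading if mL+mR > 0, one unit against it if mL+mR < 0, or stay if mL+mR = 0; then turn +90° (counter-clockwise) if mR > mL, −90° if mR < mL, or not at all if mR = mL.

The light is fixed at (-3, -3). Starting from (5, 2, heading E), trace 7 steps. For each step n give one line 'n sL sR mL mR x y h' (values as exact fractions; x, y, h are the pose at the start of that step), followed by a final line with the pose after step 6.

n=0: pose=(5,2,E); sL=8/37, sR=8/25; mL=-348/925, mR=-8/25; mL+mR=-644/925 → advance -1; mR−mL=52/925 → turn +1·90°
n=1: pose=(4,2,N); sL=1/2, sR=10/41; mL=-51/82, mR=-10/41; mL+mR=-71/82 → advance -1; mR−mL=31/82 → turn +1·90°
n=2: pose=(4,1,W); sL=40/17, sR=8/13; mL=-588/221, mR=-8/13; mL+mR=-724/221 → advance -1; mR−mL=452/221 → turn +1·90°
n=3: pose=(5,1,S); sL=20/61, sR=20/13; mL=-870/793, mR=-20/13; mL+mR=-2090/793 → advance -1; mR−mL=-350/793 → turn -1·90°
n=4: pose=(5,2,W); sL=40/29, sR=40/89; mL=-4140/2581, mR=-40/89; mL+mR=-5300/2581 → advance -1; mR−mL=2980/2581 → turn +1·90°
n=5: pose=(6,2,S); sL=10/37, sR=1; mL=-57/74, mR=-1; mL+mR=-131/74 → advance -1; mR−mL=-17/74 → turn -1·90°
n=6: pose=(6,3,W); sL=8/9, sR=40/117; mL=-124/117, mR=-40/117; mL+mR=-164/117 → advance -1; mR−mL=28/39 → turn +1·90°

0 8/37 8/25 -348/925 -8/25 5 2 E
1 1/2 10/41 -51/82 -10/41 4 2 N
2 40/17 8/13 -588/221 -8/13 4 1 W
3 20/61 20/13 -870/793 -20/13 5 1 S
4 40/29 40/89 -4140/2581 -40/89 5 2 W
5 10/37 1 -57/74 -1 6 2 S
6 8/9 40/117 -124/117 -40/117 6 3 W
final 7 3 S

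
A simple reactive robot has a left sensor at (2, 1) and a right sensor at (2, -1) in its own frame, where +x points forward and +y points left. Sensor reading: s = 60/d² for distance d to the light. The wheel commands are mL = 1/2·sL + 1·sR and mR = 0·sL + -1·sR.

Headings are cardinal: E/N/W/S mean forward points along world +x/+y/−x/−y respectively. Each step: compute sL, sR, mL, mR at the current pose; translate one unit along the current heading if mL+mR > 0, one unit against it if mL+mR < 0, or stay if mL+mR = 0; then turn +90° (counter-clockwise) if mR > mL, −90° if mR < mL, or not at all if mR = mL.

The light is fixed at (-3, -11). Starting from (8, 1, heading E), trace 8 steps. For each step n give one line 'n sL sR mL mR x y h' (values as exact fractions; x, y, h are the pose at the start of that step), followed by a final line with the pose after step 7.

0 30/169 6/29 1449/4901 -6/29 8 1 E
1 60/269 60/221 22770/59449 -60/221 9 1 S
2 3/10 15/61 483/1220 -15/61 9 0 W
3 60/269 60/313 25530/84197 -60/313 8 0 N
4 30/169 6/29 1449/4901 -6/29 8 1 E
5 60/269 60/221 22770/59449 -60/221 9 1 S
6 3/10 15/61 483/1220 -15/61 9 0 W
7 60/269 60/313 25530/84197 -60/313 8 0 N
final 8 1 E

n=0: pose=(8,1,E); sL=30/169, sR=6/29; mL=1449/4901, mR=-6/29; mL+mR=15/169 → advance +1; mR−mL=-2463/4901 → turn -1·90°
n=1: pose=(9,1,S); sL=60/269, sR=60/221; mL=22770/59449, mR=-60/221; mL+mR=30/269 → advance +1; mR−mL=-38910/59449 → turn -1·90°
n=2: pose=(9,0,W); sL=3/10, sR=15/61; mL=483/1220, mR=-15/61; mL+mR=3/20 → advance +1; mR−mL=-783/1220 → turn -1·90°
n=3: pose=(8,0,N); sL=60/269, sR=60/313; mL=25530/84197, mR=-60/313; mL+mR=30/269 → advance +1; mR−mL=-41670/84197 → turn -1·90°
n=4: pose=(8,1,E); sL=30/169, sR=6/29; mL=1449/4901, mR=-6/29; mL+mR=15/169 → advance +1; mR−mL=-2463/4901 → turn -1·90°
n=5: pose=(9,1,S); sL=60/269, sR=60/221; mL=22770/59449, mR=-60/221; mL+mR=30/269 → advance +1; mR−mL=-38910/59449 → turn -1·90°
n=6: pose=(9,0,W); sL=3/10, sR=15/61; mL=483/1220, mR=-15/61; mL+mR=3/20 → advance +1; mR−mL=-783/1220 → turn -1·90°
n=7: pose=(8,0,N); sL=60/269, sR=60/313; mL=25530/84197, mR=-60/313; mL+mR=30/269 → advance +1; mR−mL=-41670/84197 → turn -1·90°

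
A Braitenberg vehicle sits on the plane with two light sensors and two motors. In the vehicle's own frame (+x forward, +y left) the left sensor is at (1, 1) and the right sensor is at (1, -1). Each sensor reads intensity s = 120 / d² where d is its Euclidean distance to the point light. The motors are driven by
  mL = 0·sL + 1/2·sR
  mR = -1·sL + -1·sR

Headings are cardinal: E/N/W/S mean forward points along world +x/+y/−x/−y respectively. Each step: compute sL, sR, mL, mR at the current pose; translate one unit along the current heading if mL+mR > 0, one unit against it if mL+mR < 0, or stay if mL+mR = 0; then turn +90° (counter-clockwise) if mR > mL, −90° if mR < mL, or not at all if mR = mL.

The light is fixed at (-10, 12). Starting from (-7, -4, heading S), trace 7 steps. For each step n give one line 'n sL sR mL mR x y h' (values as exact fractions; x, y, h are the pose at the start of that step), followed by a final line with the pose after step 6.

n=0: pose=(-7,-4,S); sL=24/61, sR=120/293; mL=60/293, mR=-14352/17873; mL+mR=-10692/17873 → advance -1; mR−mL=-18012/17873 → turn -1·90°
n=1: pose=(-7,-3,W); sL=6/13, sR=3/5; mL=3/10, mR=-69/65; mL+mR=-99/130 → advance -1; mR−mL=-177/130 → turn -1·90°
n=2: pose=(-6,-3,N); sL=24/41, sR=120/221; mL=60/221, mR=-10224/9061; mL+mR=-7764/9061 → advance -1; mR−mL=-12684/9061 → turn -1·90°
n=3: pose=(-6,-4,E); sL=12/25, sR=60/157; mL=30/157, mR=-3384/3925; mL+mR=-2634/3925 → advance -1; mR−mL=-4134/3925 → turn -1·90°
n=4: pose=(-7,-4,S); sL=24/61, sR=120/293; mL=60/293, mR=-14352/17873; mL+mR=-10692/17873 → advance -1; mR−mL=-18012/17873 → turn -1·90°
n=5: pose=(-7,-3,W); sL=6/13, sR=3/5; mL=3/10, mR=-69/65; mL+mR=-99/130 → advance -1; mR−mL=-177/130 → turn -1·90°
n=6: pose=(-6,-3,N); sL=24/41, sR=120/221; mL=60/221, mR=-10224/9061; mL+mR=-7764/9061 → advance -1; mR−mL=-12684/9061 → turn -1·90°

0 24/61 120/293 60/293 -14352/17873 -7 -4 S
1 6/13 3/5 3/10 -69/65 -7 -3 W
2 24/41 120/221 60/221 -10224/9061 -6 -3 N
3 12/25 60/157 30/157 -3384/3925 -6 -4 E
4 24/61 120/293 60/293 -14352/17873 -7 -4 S
5 6/13 3/5 3/10 -69/65 -7 -3 W
6 24/41 120/221 60/221 -10224/9061 -6 -3 N
final -6 -4 E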